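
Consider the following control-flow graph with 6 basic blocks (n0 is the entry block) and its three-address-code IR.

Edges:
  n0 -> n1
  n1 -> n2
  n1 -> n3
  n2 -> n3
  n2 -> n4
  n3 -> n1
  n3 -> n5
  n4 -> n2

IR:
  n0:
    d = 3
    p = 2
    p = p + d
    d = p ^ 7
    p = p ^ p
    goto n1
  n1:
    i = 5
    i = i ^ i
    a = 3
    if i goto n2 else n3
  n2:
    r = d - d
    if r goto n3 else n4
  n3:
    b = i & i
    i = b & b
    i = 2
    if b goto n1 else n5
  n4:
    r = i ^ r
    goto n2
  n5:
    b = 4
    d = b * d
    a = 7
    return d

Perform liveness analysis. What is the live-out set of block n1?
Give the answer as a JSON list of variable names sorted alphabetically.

Answer: ["d", "i"]

Derivation:
Per-block:
  n0: {d,p} / ∅
  n1: {a,i} / ∅
  n2: {r} / {d}
  n3: {b,i} / {i}
  n4: {r} / {i,r}
  n5: {a,b,d} / {d}

Backward fixpoint:
  live n0: ∅→{d}
  live n1: {d}→{d,i}
  live n2: {d,i}→{d,i,r}
  live n3: {d,i}→{d}
  live n4: {d,i,r}→{d,i}
  live n5: {d}→∅

live-out(n1) = ["d", "i"]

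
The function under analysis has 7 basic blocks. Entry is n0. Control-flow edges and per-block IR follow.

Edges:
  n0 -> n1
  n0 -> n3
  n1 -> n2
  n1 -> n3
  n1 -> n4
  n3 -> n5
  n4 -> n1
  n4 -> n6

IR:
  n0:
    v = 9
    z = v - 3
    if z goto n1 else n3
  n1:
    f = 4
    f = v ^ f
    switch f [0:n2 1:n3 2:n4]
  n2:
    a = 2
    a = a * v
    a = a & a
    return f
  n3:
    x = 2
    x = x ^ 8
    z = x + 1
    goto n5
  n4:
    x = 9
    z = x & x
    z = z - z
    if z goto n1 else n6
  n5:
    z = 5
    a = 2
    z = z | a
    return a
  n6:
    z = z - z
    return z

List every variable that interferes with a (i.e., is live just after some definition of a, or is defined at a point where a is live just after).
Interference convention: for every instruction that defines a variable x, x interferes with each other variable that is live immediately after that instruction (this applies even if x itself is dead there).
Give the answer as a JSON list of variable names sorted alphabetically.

Answer: ["f", "v", "z"]

Derivation:
Per-block:
  n0 def {v,z} use ∅
  n1 def {f} use {v}
  n2 def {a} use {f,v}
  n3 def {x,z} use ∅
  n4 def {x,z} use ∅
  n5 def {a,z} use ∅
  n6 def {z} use {z}

Liveness:
  n0 li=∅ lo={v}
  n1 li={v} lo={f,v}
  n2 li={f,v} lo=∅
  n3 li=∅ lo=∅
  n4 li={v} lo={v,z}
  n5 li=∅ lo=∅
  n6 li={z} lo=∅

Interference:
  a↔{f,v,z}
  f↔{a,v}
  v↔{a,f,x,z}
  x↔{v}
  z↔{a,v}

N(a) = ["f", "v", "z"]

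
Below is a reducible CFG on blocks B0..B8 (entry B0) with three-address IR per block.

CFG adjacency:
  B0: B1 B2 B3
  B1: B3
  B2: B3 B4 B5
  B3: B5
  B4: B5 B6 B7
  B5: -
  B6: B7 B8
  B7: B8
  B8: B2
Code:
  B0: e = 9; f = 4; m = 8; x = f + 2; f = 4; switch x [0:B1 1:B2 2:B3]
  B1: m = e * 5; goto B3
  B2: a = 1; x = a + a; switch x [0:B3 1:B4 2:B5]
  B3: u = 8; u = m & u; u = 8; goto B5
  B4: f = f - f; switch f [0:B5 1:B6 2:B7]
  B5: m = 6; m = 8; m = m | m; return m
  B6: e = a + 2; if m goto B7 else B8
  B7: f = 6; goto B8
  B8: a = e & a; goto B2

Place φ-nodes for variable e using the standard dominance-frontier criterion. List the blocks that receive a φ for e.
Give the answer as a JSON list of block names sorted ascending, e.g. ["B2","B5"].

Answer: ["B2", "B3", "B5", "B7", "B8"]

Derivation:
idom tree: B1←B0 B2←B0 B3←B0 B4←B2 B5←B0 B6←B4 B7←B4 B8←B4
Join-block Dom:
  B2: preds {B0,B8}: {B0} ∩ {B0,B2,B4,B8} = {B0}; idom=B0
  B3: preds {B0,B1,B2}: {B0} ∩ {B0,B1} ∩ {B0,B2} = {B0}; idom=B0
  B5: preds {B2,B3,B4}: {B0,B2} ∩ {B0,B3} ∩ {B0,B2,B4} = {B0}; idom=B0
  B7: preds {B4,B6}: {B0,B2,B4} ∩ {B0,B2,B4,B6} = {B0,B2,B4}; idom=B4
  B8: preds {B6,B7}: {B0,B2,B4,B6} ∩ {B0,B2,B4,B7} = {B0,B2,B4}; idom=B4

DF derivation:
  B2←B0: walk · to B0
  B2←B8: walk B8→B4→B2 to B0
  B3←B0: walk · to B0
  B3←B1: walk B1 to B0
  B3←B2: walk B2 to B0
  B5←B2: walk B2 to B0
  B5←B3: walk B3 to B0
  B5←B4: walk B4→B2 to B0
  B7←B4: walk · to B4
  B7←B6: walk B6 to B4
  B8←B6: walk B6 to B4
  B8←B7: walk B7 to B4
  DF(B0)=∅
  DF(B1)={B3}
  DF(B2)={B2,B3,B5}
  DF(B3)={B5}
  DF(B4)={B2,B5}
  DF(B5)=∅
  DF(B6)={B7,B8}
  DF(B7)={B8}
  DF(B8)={B2}

φ for e: defs {B0,B6}
  DF⁺ = {B2,B3,B5,B7,B8}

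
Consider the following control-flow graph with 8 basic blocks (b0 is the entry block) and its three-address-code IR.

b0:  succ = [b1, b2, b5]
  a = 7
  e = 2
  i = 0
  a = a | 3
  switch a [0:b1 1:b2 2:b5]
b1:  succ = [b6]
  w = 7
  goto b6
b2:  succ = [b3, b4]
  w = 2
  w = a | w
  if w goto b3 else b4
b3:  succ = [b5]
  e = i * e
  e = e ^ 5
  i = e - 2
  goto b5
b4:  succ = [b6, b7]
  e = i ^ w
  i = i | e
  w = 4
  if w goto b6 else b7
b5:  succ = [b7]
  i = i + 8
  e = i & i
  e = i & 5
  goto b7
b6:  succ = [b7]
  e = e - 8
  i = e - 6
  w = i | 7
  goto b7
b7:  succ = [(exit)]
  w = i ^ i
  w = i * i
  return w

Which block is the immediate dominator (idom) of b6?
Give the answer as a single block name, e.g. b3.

Answer: b0

Working:
idom tree: b1←b0 b2←b0 b3←b2 b4←b2 b5←b0 b6←b0 b7←b0
Join-block Dom:
  b5: preds {b0,b3}: {b0} ∩ {b0,b2,b3} = {b0}; idom=b0
  b6: preds {b1,b4}: {b0,b1} ∩ {b0,b2,b4} = {b0}; idom=b0
  b7: preds {b4,b5,b6}: {b0,b2,b4} ∩ {b0,b5} ∩ {b0,b6} = {b0}; idom=b0

idom(b6) = b0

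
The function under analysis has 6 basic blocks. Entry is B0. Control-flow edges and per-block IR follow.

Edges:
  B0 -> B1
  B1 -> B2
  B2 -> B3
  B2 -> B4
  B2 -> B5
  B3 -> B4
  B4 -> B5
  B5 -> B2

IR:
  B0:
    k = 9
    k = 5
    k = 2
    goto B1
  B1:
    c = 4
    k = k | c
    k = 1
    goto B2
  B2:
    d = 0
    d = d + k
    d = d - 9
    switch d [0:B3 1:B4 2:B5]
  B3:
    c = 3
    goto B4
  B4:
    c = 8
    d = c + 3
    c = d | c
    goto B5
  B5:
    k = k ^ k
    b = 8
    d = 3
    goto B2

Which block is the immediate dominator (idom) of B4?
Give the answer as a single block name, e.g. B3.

idom tree: B1←B0 B2←B1 B3←B2 B4←B2 B5←B2
Dom∩ at merges:
  B2: preds {B1,B5}: {B0,B1} ∩ {B0,B1,B2,B5} = {B0,B1}; idom=B1
  B4: preds {B2,B3}: {B0,B1,B2} ∩ {B0,B1,B2,B3} = {B0,B1,B2}; idom=B2
  B5: preds {B2,B4}: {B0,B1,B2} ∩ {B0,B1,B2,B4} = {B0,B1,B2}; idom=B2

idom(B4) = B2

Answer: B2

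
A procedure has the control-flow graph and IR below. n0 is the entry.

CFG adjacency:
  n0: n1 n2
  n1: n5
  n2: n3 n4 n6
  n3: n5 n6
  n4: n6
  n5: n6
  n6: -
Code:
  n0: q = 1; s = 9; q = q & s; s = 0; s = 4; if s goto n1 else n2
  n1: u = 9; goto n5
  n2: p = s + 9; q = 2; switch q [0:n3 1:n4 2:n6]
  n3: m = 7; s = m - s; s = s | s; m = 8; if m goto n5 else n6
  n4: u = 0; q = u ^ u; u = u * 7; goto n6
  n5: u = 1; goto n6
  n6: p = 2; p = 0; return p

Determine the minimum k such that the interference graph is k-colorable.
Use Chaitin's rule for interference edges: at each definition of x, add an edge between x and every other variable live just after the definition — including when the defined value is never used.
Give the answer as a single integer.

Answer: 2

Derivation:
def/use:
  n0: def={q,s} ue=∅
  n1: def={u} ue=∅
  n2: def={p,q} ue={s}
  n3: def={m,s} ue={s}
  n4: def={q,u} ue=∅
  n5: def={u} ue=∅
  n6: def={p} ue=∅

Live sets:
  n0: in=∅ out={s}
  n1: in=∅ out=∅
  n2: in={s} out={s}
  n3: in={s} out=∅
  n4: in=∅ out=∅
  n5: in=∅ out=∅
  n6: in=∅ out=∅

Interference:
  m — {s}
  p — {s}
  q — {s,u}
  s — {m,p,q}
  u — {q}

Registers:
  lower bound: {m,s} mutually conflict ⇒ χ ≥ 2
  2-colouring: r0={s,u}  r1={m,p,q}
  χ = 2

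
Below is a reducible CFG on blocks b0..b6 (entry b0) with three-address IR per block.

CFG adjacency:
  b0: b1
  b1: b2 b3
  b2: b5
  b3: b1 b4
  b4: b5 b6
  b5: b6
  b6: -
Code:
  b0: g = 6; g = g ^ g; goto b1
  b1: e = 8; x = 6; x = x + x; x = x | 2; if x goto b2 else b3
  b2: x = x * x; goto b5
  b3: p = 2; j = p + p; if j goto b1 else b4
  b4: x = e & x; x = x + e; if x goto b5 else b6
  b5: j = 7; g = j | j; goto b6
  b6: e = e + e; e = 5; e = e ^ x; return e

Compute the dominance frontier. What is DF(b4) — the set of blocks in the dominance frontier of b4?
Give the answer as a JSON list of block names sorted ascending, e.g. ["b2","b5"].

idom tree: b1←b0 b2←b1 b3←b1 b4←b3 b5←b1 b6←b1
Join-block Dom:
  b1: preds {b0,b3}: {b0} ∩ {b0,b1,b3} = {b0}; idom=b0
  b5: preds {b2,b4}: {b0,b1,b2} ∩ {b0,b1,b3,b4} = {b0,b1}; idom=b1
  b6: preds {b4,b5}: {b0,b1,b3,b4} ∩ {b0,b1,b5} = {b0,b1}; idom=b1

DF derivation:
  b1←b0: walk · to b0
  b1←b3: walk b3→b1 to b0
  b5←b2: walk b2 to b1
  b5←b4: walk b4→b3 to b1
  b6←b4: walk b4→b3 to b1
  b6←b5: walk b5 to b1
  b0 → ∅
  b1 → {b1}
  b2 → {b5}
  b3 → {b1,b5,b6}
  b4 → {b5,b6}
  b5 → {b6}
  b6 → ∅

DF(b4) = ["b5", "b6"]

Answer: ["b5", "b6"]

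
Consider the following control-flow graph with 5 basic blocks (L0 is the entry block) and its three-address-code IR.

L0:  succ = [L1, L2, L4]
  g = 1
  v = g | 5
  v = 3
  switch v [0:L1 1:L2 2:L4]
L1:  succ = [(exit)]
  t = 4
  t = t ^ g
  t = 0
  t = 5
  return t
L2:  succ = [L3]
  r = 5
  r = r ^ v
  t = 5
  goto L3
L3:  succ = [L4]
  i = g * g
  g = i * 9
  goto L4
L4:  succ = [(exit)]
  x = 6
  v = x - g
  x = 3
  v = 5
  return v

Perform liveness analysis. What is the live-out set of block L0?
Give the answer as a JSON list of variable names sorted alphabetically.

Answer: ["g", "v"]

Derivation:
Block summaries:
  L0: {g,v} / ∅
  L1: {t} / {g}
  L2: {r,t} / {v}
  L3: {g,i} / {g}
  L4: {v,x} / {g}

Live sets:
  L0 li=∅ lo={g,v}
  L1 li={g} lo=∅
  L2 li={g,v} lo={g}
  L3 li={g} lo={g}
  L4 li={g} lo=∅

live-out(L0) = ["g", "v"]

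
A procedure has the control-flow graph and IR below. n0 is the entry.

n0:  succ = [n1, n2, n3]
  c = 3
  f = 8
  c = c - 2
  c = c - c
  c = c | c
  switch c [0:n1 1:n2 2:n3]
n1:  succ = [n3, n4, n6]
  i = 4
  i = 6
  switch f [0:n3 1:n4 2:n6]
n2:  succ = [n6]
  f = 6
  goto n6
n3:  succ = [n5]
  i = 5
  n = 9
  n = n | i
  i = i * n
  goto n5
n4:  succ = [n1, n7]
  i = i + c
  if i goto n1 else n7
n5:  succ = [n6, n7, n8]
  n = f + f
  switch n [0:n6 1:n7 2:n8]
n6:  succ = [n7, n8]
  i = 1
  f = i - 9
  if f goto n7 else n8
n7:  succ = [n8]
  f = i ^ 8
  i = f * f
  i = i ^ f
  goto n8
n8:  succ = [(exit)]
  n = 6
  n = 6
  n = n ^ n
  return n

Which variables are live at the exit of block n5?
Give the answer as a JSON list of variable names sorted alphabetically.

Block summaries:
  n0: def={c,f} ue=∅
  n1: def={i} ue={f}
  n2: def={f} ue=∅
  n3: def={i,n} ue=∅
  n4: def={i} ue={c,i}
  n5: def={n} ue={f}
  n6: def={f,i} ue=∅
  n7: def={f,i} ue={i}
  n8: def={n} ue=∅

Liveness:
  n0: in=∅ out={c,f}
  n1: in={c,f} out={c,f,i}
  n2: in=∅ out=∅
  n3: in={f} out={f,i}
  n4: in={c,f,i} out={c,f,i}
  n5: in={f,i} out={i}
  n6: in=∅ out={i}
  n7: in={i} out=∅
  n8: in=∅ out=∅

live-out(n5) = ["i"]

Answer: ["i"]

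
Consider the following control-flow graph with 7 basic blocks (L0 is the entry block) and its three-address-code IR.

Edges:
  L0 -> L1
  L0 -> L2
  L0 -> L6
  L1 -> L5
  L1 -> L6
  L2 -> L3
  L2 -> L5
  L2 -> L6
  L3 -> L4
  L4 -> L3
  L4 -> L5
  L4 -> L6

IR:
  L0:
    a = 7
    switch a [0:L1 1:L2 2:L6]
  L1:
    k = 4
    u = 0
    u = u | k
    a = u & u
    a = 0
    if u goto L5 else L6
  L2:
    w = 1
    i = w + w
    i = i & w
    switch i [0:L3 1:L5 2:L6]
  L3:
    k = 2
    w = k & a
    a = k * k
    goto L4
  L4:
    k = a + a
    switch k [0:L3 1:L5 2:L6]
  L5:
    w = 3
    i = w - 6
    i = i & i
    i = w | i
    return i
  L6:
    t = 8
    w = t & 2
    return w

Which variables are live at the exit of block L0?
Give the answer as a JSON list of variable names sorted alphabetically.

Answer: ["a"]

Analysis:
def/use:
  L0 def {a} use ∅
  L1 def {a,k,u} use ∅
  L2 def {i,w} use ∅
  L3 def {a,k,w} use {a}
  L4 def {k} use {a}
  L5 def {i,w} use ∅
  L6 def {t,w} use ∅

Backward fixpoint:
  live L0: ∅→{a}
  live L1: ∅→∅
  live L2: {a}→{a}
  live L3: {a}→{a}
  live L4: {a}→{a}
  live L5: ∅→∅
  live L6: ∅→∅

live-out(L0) = ["a"]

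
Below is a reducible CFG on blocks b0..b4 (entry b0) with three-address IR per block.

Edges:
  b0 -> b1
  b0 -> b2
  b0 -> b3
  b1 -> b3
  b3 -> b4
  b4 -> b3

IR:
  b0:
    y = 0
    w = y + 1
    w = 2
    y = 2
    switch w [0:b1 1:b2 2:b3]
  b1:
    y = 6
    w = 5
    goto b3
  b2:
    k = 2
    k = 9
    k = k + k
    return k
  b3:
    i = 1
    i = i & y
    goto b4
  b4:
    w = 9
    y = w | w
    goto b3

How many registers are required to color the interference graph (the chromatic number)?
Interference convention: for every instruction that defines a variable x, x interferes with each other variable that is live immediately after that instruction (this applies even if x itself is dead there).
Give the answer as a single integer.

Answer: 2

Derivation:
Per-block:
  b0 def {w,y} use ∅
  b1 def {w,y} use ∅
  b2 def {k} use ∅
  b3 def {i} use {y}
  b4 def {w,y} use ∅

Backward fixpoint:
  b0 li=∅ lo={y}
  b1 li=∅ lo={y}
  b2 li=∅ lo=∅
  b3 li={y} lo=∅
  b4 li=∅ lo={y}

Conflict graph:
  i — {y}
  k — ∅
  w — {y}
  y — {i,w}

Chromatic number:
  {i,y} pairwise interfere (2-clique) ⇒ χ ≥ 2
  assign i→R1 k→R0 w→R1 y→R0 — no edge inside a register ⇒ χ ≤ 2
  χ = 2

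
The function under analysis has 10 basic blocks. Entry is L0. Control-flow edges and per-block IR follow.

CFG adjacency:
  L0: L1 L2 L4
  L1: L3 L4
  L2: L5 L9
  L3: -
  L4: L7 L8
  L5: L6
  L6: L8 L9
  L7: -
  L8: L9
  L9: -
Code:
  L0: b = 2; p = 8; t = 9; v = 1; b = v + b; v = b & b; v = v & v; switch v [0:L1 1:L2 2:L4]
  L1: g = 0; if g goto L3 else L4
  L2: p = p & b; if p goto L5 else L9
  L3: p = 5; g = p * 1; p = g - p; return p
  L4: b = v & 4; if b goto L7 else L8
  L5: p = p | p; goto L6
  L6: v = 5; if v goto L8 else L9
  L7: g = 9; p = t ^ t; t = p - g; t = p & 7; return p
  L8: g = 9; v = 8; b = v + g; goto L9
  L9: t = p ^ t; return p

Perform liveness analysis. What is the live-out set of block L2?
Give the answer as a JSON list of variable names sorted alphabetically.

Answer: ["p", "t"]

Derivation:
def/use:
  L0: def={b,p,t,v} ue=∅
  L1: def={g} ue=∅
  L2: def={p} ue={b,p}
  L3: def={g,p} ue=∅
  L4: def={b} ue={v}
  L5: def={p} ue={p}
  L6: def={v} ue=∅
  L7: def={g,p,t} ue={t}
  L8: def={b,g,v} ue=∅
  L9: def={t} ue={p,t}

Liveness:
  L0: in=∅ out={b,p,t,v}
  L1: in={p,t,v} out={p,t,v}
  L2: in={b,p,t} out={p,t}
  L3: in=∅ out=∅
  L4: in={p,t,v} out={p,t}
  L5: in={p,t} out={p,t}
  L6: in={p,t} out={p,t}
  L7: in={t} out=∅
  L8: in={p,t} out={p,t}
  L9: in={p,t} out=∅

live-out(L2) = ["p", "t"]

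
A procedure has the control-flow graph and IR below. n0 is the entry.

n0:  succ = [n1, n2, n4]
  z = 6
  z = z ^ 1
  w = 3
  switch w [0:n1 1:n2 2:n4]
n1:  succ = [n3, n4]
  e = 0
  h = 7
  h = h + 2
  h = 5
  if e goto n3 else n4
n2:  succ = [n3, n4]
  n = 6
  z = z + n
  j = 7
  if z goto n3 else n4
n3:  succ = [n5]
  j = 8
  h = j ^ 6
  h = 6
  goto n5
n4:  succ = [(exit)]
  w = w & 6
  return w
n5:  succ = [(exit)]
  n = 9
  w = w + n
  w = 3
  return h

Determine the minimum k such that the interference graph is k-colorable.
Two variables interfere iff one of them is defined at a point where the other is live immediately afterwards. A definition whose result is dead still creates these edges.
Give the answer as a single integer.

Per-block:
  n0: {w,z} / ∅
  n1: {e,h} / ∅
  n2: {j,n,z} / {z}
  n3: {h,j} / ∅
  n4: {w} / {w}
  n5: {n,w} / {h,w}

Liveness:
  n0 li=∅ lo={w,z}
  n1 li={w} lo={w}
  n2 li={w,z} lo={w}
  n3 li={w} lo={h,w}
  n4 li={w} lo=∅
  n5 li={h,w} lo=∅

Conflict graph:
  e↔{h,w}
  h↔{e,n,w}
  j↔{w,z}
  n↔{h,w,z}
  w↔{e,h,j,n,z}
  z↔{j,n,w}

Colouring:
  clique {e,h,w} ⇒ need ≥ 3
  3-colouring: r0={w}  r1={h,z}  r2={e,j,n}
  χ = 3

Answer: 3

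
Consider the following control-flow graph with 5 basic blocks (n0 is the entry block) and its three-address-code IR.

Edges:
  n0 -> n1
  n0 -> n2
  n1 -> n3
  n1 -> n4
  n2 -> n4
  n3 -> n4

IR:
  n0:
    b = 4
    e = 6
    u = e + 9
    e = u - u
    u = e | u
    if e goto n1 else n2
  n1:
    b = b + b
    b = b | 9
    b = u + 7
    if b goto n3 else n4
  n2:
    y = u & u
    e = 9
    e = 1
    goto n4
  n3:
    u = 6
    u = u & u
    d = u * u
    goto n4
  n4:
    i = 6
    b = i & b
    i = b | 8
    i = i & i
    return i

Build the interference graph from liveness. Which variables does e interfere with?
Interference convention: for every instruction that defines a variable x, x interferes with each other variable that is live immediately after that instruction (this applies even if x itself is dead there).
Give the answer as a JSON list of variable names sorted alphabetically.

Block summaries:
  n0 def {b,e,u} use ∅
  n1 def {b} use {b,u}
  n2 def {e,y} use {u}
  n3 def {d,u} use ∅
  n4 def {b,i} use {b}

Live sets:
  n0: in=∅ out={b,u}
  n1: in={b,u} out={b}
  n2: in={b,u} out={b}
  n3: in={b} out={b}
  n4: in={b} out=∅

Interfere edges:
  b: {d,e,i,u,y}
  d: {b}
  e: {b,u}
  i: {b}
  u: {b,e}
  y: {b}

N(e) = ["b", "u"]

Answer: ["b", "u"]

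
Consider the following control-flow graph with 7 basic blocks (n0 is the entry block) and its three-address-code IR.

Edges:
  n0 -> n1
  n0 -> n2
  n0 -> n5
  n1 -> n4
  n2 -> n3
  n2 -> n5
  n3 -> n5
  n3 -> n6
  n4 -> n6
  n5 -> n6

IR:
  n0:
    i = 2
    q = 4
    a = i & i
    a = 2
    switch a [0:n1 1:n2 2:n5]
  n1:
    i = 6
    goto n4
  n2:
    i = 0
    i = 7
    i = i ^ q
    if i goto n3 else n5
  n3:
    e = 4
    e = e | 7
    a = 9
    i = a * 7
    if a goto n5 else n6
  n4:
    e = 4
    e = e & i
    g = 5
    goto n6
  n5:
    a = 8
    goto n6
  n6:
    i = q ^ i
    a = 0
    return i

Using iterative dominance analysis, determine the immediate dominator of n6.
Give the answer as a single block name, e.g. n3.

idom tree: n1←n0 n2←n0 n3←n2 n4←n1 n5←n0 n6←n0
Dom at joins:
  n5: preds {n0,n2,n3}: {n0} ∩ {n0,n2} ∩ {n0,n2,n3} = {n0}; idom=n0
  n6: preds {n3,n4,n5}: {n0,n2,n3} ∩ {n0,n1,n4} ∩ {n0,n5} = {n0}; idom=n0

idom(n6) = n0

Answer: n0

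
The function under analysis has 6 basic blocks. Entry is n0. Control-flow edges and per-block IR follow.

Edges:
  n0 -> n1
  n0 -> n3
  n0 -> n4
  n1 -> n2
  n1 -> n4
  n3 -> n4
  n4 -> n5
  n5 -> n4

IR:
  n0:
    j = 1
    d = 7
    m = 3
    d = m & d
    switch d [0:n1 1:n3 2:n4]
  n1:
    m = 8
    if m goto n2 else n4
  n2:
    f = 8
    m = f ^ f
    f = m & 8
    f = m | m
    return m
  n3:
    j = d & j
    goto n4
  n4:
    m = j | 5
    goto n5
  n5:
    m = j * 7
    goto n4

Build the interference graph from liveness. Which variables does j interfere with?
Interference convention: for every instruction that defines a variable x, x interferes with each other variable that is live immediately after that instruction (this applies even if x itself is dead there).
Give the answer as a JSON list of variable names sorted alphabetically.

Per-block:
  n0 def {d,j,m} use ∅
  n1 def {m} use ∅
  n2 def {f,m} use ∅
  n3 def {j} use {d,j}
  n4 def {m} use {j}
  n5 def {m} use {j}

Backward fixpoint:
  live n0: ∅→{d,j}
  live n1: {j}→{j}
  live n2: ∅→∅
  live n3: {d,j}→{j}
  live n4: {j}→{j}
  live n5: {j}→{j}

Interfere edges:
  d: {j,m}
  f: {m}
  j: {d,m}
  m: {d,f,j}

N(j) = ["d", "m"]

Answer: ["d", "m"]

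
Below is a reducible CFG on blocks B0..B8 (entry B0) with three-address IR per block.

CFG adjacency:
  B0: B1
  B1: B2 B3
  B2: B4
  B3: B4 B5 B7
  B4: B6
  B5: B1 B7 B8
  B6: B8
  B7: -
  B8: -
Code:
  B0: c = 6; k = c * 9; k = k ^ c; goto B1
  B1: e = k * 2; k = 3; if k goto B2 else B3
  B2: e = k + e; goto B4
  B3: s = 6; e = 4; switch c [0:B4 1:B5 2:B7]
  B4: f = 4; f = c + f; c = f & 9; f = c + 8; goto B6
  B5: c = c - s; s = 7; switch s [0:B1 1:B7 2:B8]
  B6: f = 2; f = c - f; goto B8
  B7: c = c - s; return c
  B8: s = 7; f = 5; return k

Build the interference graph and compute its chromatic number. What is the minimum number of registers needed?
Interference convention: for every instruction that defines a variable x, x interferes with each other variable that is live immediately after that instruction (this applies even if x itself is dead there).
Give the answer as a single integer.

Answer: 4

Working:
Per-block:
  B0: {c,k} / ∅
  B1: {e,k} / {k}
  B2: {e} / {e,k}
  B3: {e,s} / {c}
  B4: {c,f} / {c}
  B5: {c,s} / {c,s}
  B6: {f} / {c}
  B7: {c} / {c,s}
  B8: {f,s} / {k}

Backward fixpoint:
  B0 li=∅ lo={c,k}
  B1 li={c,k} lo={c,e,k}
  B2 li={c,e,k} lo={c,k}
  B3 li={c,k} lo={c,k,s}
  B4 li={c,k} lo={c,k}
  B5 li={c,k,s} lo={c,k,s}
  B6 li={c,k} lo={k}
  B7 li={c,s} lo=∅
  B8 li={k} lo=∅

Interfere edges:
  c — {e,f,k,s}
  e — {c,k,s}
  f — {c,k}
  k — {c,e,f,s}
  s — {c,e,k}

Registers:
  clique {c,e,k,s} ⇒ need ≥ 4
  4-colouring: c0={c}  c1={k}  c2={e,f}  c3={s}
  χ = 4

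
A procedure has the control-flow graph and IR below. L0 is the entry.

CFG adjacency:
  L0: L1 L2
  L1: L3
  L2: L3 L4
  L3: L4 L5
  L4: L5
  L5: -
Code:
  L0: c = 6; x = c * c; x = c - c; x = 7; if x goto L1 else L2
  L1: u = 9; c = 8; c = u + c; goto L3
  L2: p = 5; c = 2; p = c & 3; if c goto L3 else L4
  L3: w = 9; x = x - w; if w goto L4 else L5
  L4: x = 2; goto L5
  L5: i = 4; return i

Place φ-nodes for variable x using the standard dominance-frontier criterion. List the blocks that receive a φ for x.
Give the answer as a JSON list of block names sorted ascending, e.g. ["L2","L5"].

Answer: ["L4", "L5"]

Derivation:
idom tree: L1←L0 L2←L0 L3←L0 L4←L0 L5←L0
Dom at joins:
  L3: preds {L1,L2}: {L0,L1} ∩ {L0,L2} = {L0}; idom=L0
  L4: preds {L2,L3}: {L0,L2} ∩ {L0,L3} = {L0}; idom=L0
  L5: preds {L3,L4}: {L0,L3} ∩ {L0,L4} = {L0}; idom=L0

DF walk-up:
  L3←L1: walk L1 to L0
  L3←L2: walk L2 to L0
  L4←L2: walk L2 to L0
  L4←L3: walk L3 to L0
  L5←L3: walk L3 to L0
  L5←L4: walk L4 to L0
  DF(L0)=∅
  DF(L1)={L3}
  DF(L2)={L3,L4}
  DF(L3)={L4,L5}
  DF(L4)={L5}
  DF(L5)=∅

φ for x: defs {L0,L3,L4}
  DF⁺ = {L4,L5}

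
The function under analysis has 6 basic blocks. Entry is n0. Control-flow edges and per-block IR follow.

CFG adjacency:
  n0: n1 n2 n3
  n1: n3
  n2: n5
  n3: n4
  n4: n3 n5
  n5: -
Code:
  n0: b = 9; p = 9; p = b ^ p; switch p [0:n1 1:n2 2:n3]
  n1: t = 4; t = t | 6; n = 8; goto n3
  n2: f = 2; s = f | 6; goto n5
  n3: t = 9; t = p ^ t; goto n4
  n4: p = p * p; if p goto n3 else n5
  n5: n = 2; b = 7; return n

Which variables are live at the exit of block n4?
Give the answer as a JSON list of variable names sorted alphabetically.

Block summaries:
  n0: {b,p} / ∅
  n1: {n,t} / ∅
  n2: {f,s} / ∅
  n3: {t} / {p}
  n4: {p} / {p}
  n5: {b,n} / ∅

Live sets:
  n0 li=∅ lo={p}
  n1 li={p} lo={p}
  n2 li=∅ lo=∅
  n3 li={p} lo={p}
  n4 li={p} lo={p}
  n5 li=∅ lo=∅

live-out(n4) = ["p"]

Answer: ["p"]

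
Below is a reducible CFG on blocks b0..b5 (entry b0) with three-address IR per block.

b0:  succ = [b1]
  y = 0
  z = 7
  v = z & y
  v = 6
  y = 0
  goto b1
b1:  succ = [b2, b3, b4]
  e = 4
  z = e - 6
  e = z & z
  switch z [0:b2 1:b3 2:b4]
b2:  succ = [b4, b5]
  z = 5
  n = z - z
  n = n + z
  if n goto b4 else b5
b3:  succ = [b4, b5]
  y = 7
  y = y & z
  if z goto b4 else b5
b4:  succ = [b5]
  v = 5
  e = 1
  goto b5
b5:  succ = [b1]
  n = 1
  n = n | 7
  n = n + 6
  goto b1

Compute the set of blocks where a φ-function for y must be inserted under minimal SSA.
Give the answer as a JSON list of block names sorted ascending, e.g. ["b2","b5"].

idom tree: b1←b0 b2←b1 b3←b1 b4←b1 b5←b1
Dom∩ at merges:
  b1: preds {b0,b5}: {b0} ∩ {b0,b1,b5} = {b0}; idom=b0
  b4: preds {b1,b2,b3}: {b0,b1} ∩ {b0,b1,b2} ∩ {b0,b1,b3} = {b0,b1}; idom=b1
  b5: preds {b2,b3,b4}: {b0,b1,b2} ∩ {b0,b1,b3} ∩ {b0,b1,b4} = {b0,b1}; idom=b1

DF derivation:
  join b1 pred b0: · stop@b0
  join b1 pred b5: b5→b1 stop@b0
  join b4 pred b1: · stop@b1
  join b4 pred b2: b2 stop@b1
  join b4 pred b3: b3 stop@b1
  join b5 pred b2: b2 stop@b1
  join b5 pred b3: b3 stop@b1
  join b5 pred b4: b4 stop@b1
  b0: DF=∅
  b1: DF={b1}
  b2: DF={b4,b5}
  b3: DF={b4,b5}
  b4: DF={b5}
  b5: DF={b1}

φ for y: defs {b0,b3}
  DF⁺ = {b1,b4,b5}

Answer: ["b1", "b4", "b5"]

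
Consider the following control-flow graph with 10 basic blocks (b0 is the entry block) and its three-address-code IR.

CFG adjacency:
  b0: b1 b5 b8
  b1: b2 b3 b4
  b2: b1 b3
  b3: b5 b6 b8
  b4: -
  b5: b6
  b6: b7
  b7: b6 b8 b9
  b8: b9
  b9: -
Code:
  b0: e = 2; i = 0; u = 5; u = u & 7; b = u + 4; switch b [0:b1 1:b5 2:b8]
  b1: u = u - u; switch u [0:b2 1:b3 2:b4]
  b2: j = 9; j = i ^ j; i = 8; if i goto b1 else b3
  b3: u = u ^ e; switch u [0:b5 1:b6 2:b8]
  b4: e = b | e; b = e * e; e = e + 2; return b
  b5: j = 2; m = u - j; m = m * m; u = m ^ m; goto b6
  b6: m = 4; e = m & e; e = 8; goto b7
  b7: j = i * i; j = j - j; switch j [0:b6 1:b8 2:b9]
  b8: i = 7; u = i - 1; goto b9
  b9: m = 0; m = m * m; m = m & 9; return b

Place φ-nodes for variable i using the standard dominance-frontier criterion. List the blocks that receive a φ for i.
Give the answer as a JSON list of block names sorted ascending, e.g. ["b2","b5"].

Answer: ["b1", "b3", "b5", "b6", "b8", "b9"]

Analysis:
idom tree: b1←b0 b2←b1 b3←b1 b4←b1 b5←b0 b6←b0 b7←b6 b8←b0 b9←b0
Join-block Dom:
  b1: preds {b0,b2}: {b0} ∩ {b0,b1,b2} = {b0}; idom=b0
  b3: preds {b1,b2}: {b0,b1} ∩ {b0,b1,b2} = {b0,b1}; idom=b1
  b5: preds {b0,b3}: {b0} ∩ {b0,b1,b3} = {b0}; idom=b0
  b6: preds {b3,b5,b7}: {b0,b1,b3} ∩ {b0,b5} ∩ {b0,b6,b7} = {b0}; idom=b0
  b8: preds {b0,b3,b7}: {b0} ∩ {b0,b1,b3} ∩ {b0,b6,b7} = {b0}; idom=b0
  b9: preds {b7,b8}: {b0,b6,b7} ∩ {b0,b8} = {b0}; idom=b0

Frontier:
  join b1 pred b0: · stop@b0
  join b1 pred b2: b2→b1 stop@b0
  join b3 pred b1: · stop@b1
  join b3 pred b2: b2 stop@b1
  join b5 pred b0: · stop@b0
  join b5 pred b3: b3→b1 stop@b0
  join b6 pred b3: b3→b1 stop@b0
  join b6 pred b5: b5 stop@b0
  join b6 pred b7: b7→b6 stop@b0
  join b8 pred b0: · stop@b0
  join b8 pred b3: b3→b1 stop@b0
  join b8 pred b7: b7→b6 stop@b0
  join b9 pred b7: b7→b6 stop@b0
  join b9 pred b8: b8 stop@b0
  DF(b0)=∅
  DF(b1)={b1,b5,b6,b8}
  DF(b2)={b1,b3}
  DF(b3)={b5,b6,b8}
  DF(b4)=∅
  DF(b5)={b6}
  DF(b6)={b6,b8,b9}
  DF(b7)={b6,b8,b9}
  DF(b8)={b9}
  DF(b9)=∅

φ for i: defs {b0,b2,b8}
  DF⁺ = {b1,b3,b5,b6,b8,b9}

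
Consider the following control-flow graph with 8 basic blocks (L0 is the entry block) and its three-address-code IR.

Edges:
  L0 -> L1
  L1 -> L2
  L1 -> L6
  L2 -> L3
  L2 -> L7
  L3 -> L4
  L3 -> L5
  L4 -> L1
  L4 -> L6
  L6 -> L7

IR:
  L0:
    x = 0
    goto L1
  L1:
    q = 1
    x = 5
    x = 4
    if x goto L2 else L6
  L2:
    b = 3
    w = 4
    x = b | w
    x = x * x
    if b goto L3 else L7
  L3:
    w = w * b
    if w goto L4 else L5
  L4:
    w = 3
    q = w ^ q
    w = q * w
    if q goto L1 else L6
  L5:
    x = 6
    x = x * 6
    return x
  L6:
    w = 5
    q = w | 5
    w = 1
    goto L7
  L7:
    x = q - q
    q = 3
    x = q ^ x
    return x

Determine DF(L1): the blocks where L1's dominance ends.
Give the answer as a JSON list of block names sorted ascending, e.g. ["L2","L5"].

idom tree: L1←L0 L2←L1 L3←L2 L4←L3 L5←L3 L6←L1 L7←L1
Dom∩ at merges:
  L1: preds {L0,L4}: {L0} ∩ {L0,L1,L2,L3,L4} = {L0}; idom=L0
  L6: preds {L1,L4}: {L0,L1} ∩ {L0,L1,L2,L3,L4} = {L0,L1}; idom=L1
  L7: preds {L2,L6}: {L0,L1,L2} ∩ {L0,L1,L6} = {L0,L1}; idom=L1

Frontier:
  join L1 pred L0: · stop@L0
  join L1 pred L4: L4→L3→L2→L1 stop@L0
  join L6 pred L1: · stop@L1
  join L6 pred L4: L4→L3→L2 stop@L1
  join L7 pred L2: L2 stop@L1
  join L7 pred L6: L6 stop@L1
  L0: DF=∅
  L1: DF={L1}
  L2: DF={L1,L6,L7}
  L3: DF={L1,L6}
  L4: DF={L1,L6}
  L5: DF=∅
  L6: DF={L7}
  L7: DF=∅

DF(L1) = ["L1"]

Answer: ["L1"]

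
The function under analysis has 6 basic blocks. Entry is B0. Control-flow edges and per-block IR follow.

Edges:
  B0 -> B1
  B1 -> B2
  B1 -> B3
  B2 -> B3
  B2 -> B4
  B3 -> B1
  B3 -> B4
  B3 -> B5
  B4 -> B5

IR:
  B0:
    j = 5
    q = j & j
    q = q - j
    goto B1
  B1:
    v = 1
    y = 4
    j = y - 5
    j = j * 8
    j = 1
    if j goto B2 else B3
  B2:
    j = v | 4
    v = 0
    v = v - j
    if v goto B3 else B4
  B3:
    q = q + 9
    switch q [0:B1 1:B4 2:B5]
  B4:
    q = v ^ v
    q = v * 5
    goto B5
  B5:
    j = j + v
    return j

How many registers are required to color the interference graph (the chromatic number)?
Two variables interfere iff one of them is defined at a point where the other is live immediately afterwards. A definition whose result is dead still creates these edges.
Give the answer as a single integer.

Answer: 3

Derivation:
Block summaries:
  B0: def={j,q} ue=∅
  B1: def={j,v,y} ue=∅
  B2: def={j,v} ue={v}
  B3: def={q} ue={q}
  B4: def={q} ue={v}
  B5: def={j} ue={j,v}

Backward fixpoint:
  live B0: ∅→{q}
  live B1: {q}→{j,q,v}
  live B2: {q,v}→{j,q,v}
  live B3: {j,q,v}→{j,q,v}
  live B4: {j,v}→{j,v}
  live B5: {j,v}→∅

Interference:
  j — {q,v}
  q — {j,v,y}
  v — {j,q,y}
  y — {q,v}

Colouring:
  clique {j,q,v} ⇒ need ≥ 3
  assign j→R2 q→R0 v→R1 y→R2 — no edge inside a register ⇒ χ ≤ 3
  χ = 3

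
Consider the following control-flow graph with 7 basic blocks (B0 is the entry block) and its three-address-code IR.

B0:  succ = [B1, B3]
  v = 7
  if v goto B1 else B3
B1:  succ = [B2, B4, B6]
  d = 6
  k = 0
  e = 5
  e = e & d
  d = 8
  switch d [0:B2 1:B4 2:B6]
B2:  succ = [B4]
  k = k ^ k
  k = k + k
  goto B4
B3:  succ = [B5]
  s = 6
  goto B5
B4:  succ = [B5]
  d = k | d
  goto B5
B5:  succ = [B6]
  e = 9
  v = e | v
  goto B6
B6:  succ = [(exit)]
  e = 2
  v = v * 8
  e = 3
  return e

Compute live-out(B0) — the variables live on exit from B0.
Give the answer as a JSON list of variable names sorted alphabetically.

Answer: ["v"]

Analysis:
Block summaries:
  B0 def {v} use ∅
  B1 def {d,e,k} use ∅
  B2 def {k} use {k}
  B3 def {s} use ∅
  B4 def {d} use {d,k}
  B5 def {e,v} use {v}
  B6 def {e,v} use {v}

Backward fixpoint:
  B0 li=∅ lo={v}
  B1 li={v} lo={d,k,v}
  B2 li={d,k,v} lo={d,k,v}
  B3 li={v} lo={v}
  B4 li={d,k,v} lo={v}
  B5 li={v} lo={v}
  B6 li={v} lo=∅

live-out(B0) = ["v"]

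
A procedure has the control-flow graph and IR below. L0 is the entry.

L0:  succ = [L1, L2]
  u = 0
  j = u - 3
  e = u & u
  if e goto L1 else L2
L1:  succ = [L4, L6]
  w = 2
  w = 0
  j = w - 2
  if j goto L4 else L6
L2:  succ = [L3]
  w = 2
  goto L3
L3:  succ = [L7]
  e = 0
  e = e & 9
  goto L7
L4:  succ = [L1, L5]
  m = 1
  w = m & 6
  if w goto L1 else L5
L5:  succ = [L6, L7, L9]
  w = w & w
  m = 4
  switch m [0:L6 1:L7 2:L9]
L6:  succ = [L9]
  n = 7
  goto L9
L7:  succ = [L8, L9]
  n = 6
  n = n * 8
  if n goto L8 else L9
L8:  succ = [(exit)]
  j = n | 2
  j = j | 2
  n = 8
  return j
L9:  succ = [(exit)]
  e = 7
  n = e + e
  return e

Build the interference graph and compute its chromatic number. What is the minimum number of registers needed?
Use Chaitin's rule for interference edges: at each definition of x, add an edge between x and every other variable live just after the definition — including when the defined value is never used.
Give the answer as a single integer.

def/use:
  L0: {e,j,u} / ∅
  L1: {j,w} / ∅
  L2: {w} / ∅
  L3: {e} / ∅
  L4: {m,w} / ∅
  L5: {m,w} / {w}
  L6: {n} / ∅
  L7: {n} / ∅
  L8: {j,n} / {n}
  L9: {e,n} / ∅

Live sets:
  live L0: ∅→∅
  live L1: ∅→∅
  live L2: ∅→∅
  live L3: ∅→∅
  live L4: ∅→{w}
  live L5: {w}→∅
  live L6: ∅→∅
  live L7: ∅→{n}
  live L8: {n}→∅
  live L9: ∅→∅

Interference:
  e — {n}
  j — {n,u}
  m — ∅
  n — {e,j}
  u — {j}
  w — ∅

Colouring:
  lower bound: {e,n} mutually conflict ⇒ χ ≥ 2
  assign e→R0 j→R0 m→R0 n→R1 u→R1 w→R0 — no edge inside a register ⇒ χ ≤ 2
  χ = 2

Answer: 2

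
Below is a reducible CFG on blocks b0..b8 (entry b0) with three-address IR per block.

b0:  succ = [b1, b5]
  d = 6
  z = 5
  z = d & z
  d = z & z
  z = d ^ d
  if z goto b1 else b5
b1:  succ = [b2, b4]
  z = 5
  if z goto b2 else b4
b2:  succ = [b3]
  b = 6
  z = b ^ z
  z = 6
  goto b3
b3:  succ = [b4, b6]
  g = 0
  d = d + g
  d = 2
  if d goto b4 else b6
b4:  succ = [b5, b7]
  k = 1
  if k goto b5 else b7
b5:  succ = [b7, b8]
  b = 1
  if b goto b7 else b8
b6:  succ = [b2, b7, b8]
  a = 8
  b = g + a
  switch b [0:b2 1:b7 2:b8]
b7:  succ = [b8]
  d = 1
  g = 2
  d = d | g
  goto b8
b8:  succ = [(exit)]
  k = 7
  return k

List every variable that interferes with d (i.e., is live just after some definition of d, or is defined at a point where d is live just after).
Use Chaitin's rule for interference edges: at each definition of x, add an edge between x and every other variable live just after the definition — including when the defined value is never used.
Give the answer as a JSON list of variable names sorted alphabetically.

def/use:
  b0: def={d,z} ue=∅
  b1: def={z} ue=∅
  b2: def={b,z} ue={z}
  b3: def={d,g} ue={d}
  b4: def={k} ue=∅
  b5: def={b} ue=∅
  b6: def={a,b} ue={g}
  b7: def={d,g} ue=∅
  b8: def={k} ue=∅

Live sets:
  b0 li=∅ lo={d}
  b1 li={d} lo={d,z}
  b2 li={d,z} lo={d,z}
  b3 li={d,z} lo={d,g,z}
  b4 li=∅ lo=∅
  b5 li=∅ lo=∅
  b6 li={d,g,z} lo={d,z}
  b7 li=∅ lo=∅
  b8 li=∅ lo=∅

Conflict graph:
  a: {d,g,z}
  b: {d,z}
  d: {a,b,g,z}
  g: {a,d,z}
  k: ∅
  z: {a,b,d,g}

N(d) = ["a", "b", "g", "z"]

Answer: ["a", "b", "g", "z"]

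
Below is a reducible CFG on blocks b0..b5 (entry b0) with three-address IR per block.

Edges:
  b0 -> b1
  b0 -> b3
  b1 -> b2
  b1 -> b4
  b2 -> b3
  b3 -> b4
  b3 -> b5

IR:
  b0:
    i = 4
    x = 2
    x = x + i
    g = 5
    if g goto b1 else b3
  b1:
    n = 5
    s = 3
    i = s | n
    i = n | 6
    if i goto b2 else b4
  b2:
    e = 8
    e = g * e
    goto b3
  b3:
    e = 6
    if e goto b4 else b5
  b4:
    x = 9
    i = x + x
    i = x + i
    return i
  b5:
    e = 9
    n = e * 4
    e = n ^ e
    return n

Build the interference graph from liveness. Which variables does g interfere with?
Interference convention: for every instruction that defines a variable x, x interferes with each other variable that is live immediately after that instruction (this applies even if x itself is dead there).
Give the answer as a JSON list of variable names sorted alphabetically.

Answer: ["e", "i", "n", "s"]

Derivation:
Block summaries:
  b0 def {g,i,x} use ∅
  b1 def {i,n,s} use ∅
  b2 def {e} use {g}
  b3 def {e} use ∅
  b4 def {i,x} use ∅
  b5 def {e,n} use ∅

Liveness:
  b0 li=∅ lo={g}
  b1 li={g} lo={g}
  b2 li={g} lo=∅
  b3 li=∅ lo=∅
  b4 li=∅ lo=∅
  b5 li=∅ lo=∅

Interfere edges:
  e: {g,n}
  g: {e,i,n,s}
  i: {g,n,x}
  n: {e,g,i,s}
  s: {g,n}
  x: {i}

N(g) = ["e", "i", "n", "s"]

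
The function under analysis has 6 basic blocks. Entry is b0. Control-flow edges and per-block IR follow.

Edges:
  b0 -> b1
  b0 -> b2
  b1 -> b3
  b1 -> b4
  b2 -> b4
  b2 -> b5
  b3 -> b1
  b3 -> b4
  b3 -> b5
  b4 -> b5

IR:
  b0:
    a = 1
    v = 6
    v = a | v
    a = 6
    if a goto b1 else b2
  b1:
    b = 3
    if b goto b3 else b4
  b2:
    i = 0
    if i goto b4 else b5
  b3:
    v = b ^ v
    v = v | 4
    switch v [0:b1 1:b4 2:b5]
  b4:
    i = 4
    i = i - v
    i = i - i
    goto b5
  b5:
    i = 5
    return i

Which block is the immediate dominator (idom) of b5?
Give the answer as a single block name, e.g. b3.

Answer: b0

Derivation:
idom tree: b1←b0 b2←b0 b3←b1 b4←b0 b5←b0
Join-block Dom:
  b1: preds {b0,b3}: {b0} ∩ {b0,b1,b3} = {b0}; idom=b0
  b4: preds {b1,b2,b3}: {b0,b1} ∩ {b0,b2} ∩ {b0,b1,b3} = {b0}; idom=b0
  b5: preds {b2,b3,b4}: {b0,b2} ∩ {b0,b1,b3} ∩ {b0,b4} = {b0}; idom=b0

idom(b5) = b0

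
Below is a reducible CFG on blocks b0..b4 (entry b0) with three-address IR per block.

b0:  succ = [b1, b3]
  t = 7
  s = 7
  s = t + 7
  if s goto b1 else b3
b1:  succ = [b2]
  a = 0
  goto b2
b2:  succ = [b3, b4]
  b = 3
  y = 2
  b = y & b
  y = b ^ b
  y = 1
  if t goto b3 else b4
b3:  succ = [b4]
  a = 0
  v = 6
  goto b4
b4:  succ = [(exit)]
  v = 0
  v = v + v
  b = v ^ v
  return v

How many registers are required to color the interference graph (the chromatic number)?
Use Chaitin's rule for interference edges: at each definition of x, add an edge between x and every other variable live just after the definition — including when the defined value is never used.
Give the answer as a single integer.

Block summaries:
  b0 def {s,t} use ∅
  b1 def {a} use ∅
  b2 def {b,y} use {t}
  b3 def {a,v} use ∅
  b4 def {b,v} use ∅

Liveness:
  b0: in=∅ out={t}
  b1: in={t} out={t}
  b2: in={t} out=∅
  b3: in=∅ out=∅
  b4: in=∅ out=∅

Conflict graph:
  a — {t}
  b — {t,v,y}
  s — {t}
  t — {a,b,s,y}
  v — {b}
  y — {b,t}

Registers:
  {b,t,y} pairwise interfere (3-clique) ⇒ χ ≥ 3
  assign a→R1 b→R1 s→R1 t→R0 v→R0 y→R2 — no edge inside a register ⇒ χ ≤ 3
  χ = 3

Answer: 3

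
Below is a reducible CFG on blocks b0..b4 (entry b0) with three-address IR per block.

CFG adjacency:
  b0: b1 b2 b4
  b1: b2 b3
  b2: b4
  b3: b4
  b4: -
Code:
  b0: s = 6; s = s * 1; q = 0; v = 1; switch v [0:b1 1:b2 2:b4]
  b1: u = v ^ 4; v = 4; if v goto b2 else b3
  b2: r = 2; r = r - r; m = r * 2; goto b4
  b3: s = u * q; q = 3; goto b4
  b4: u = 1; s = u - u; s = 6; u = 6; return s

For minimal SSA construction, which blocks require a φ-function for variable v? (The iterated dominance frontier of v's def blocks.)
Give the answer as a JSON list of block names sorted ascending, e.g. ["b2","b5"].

idom tree: b1←b0 b2←b0 b3←b1 b4←b0
Dom at joins:
  b2: preds {b0,b1}: {b0} ∩ {b0,b1} = {b0}; idom=b0
  b4: preds {b0,b2,b3}: {b0} ∩ {b0,b2} ∩ {b0,b1,b3} = {b0}; idom=b0

DF walk-up:
  join b2 pred b0: · stop@b0
  join b2 pred b1: b1 stop@b0
  join b4 pred b0: · stop@b0
  join b4 pred b2: b2 stop@b0
  join b4 pred b3: b3→b1 stop@b0
  DF(b0)=∅
  DF(b1)={b2,b4}
  DF(b2)={b4}
  DF(b3)={b4}
  DF(b4)=∅

φ for v: defs {b0,b1}
  DF⁺ = {b2,b4}

Answer: ["b2", "b4"]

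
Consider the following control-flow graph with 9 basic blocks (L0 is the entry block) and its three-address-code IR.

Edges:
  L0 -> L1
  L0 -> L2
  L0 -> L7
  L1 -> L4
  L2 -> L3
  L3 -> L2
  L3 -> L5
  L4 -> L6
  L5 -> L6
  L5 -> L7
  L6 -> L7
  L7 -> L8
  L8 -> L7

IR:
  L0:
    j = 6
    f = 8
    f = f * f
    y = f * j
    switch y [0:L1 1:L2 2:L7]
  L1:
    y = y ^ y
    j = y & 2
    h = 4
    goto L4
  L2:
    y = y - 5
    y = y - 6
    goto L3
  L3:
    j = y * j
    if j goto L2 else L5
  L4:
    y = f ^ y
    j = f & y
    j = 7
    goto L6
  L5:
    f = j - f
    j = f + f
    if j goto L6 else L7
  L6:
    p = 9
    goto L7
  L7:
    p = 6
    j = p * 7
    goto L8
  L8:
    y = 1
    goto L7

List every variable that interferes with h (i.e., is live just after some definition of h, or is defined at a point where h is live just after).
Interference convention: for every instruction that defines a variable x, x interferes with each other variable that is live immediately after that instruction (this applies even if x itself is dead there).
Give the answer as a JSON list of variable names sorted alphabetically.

def/use:
  L0: {f,j,y} / ∅
  L1: {h,j,y} / {y}
  L2: {y} / {y}
  L3: {j} / {j,y}
  L4: {j,y} / {f,y}
  L5: {f,j} / {f,j}
  L6: {p} / ∅
  L7: {j,p} / ∅
  L8: {y} / ∅

Live sets:
  live L0: ∅→{f,j,y}
  live L1: {f,y}→{f,y}
  live L2: {f,j,y}→{f,j,y}
  live L3: {f,j,y}→{f,j,y}
  live L4: {f,y}→∅
  live L5: {f,j}→∅
  live L6: ∅→∅
  live L7: ∅→∅
  live L8: ∅→∅

Conflict graph:
  f↔{h,j,y}
  h↔{f,y}
  j↔{f,y}
  p↔∅
  y↔{f,h,j}

N(h) = ["f", "y"]

Answer: ["f", "y"]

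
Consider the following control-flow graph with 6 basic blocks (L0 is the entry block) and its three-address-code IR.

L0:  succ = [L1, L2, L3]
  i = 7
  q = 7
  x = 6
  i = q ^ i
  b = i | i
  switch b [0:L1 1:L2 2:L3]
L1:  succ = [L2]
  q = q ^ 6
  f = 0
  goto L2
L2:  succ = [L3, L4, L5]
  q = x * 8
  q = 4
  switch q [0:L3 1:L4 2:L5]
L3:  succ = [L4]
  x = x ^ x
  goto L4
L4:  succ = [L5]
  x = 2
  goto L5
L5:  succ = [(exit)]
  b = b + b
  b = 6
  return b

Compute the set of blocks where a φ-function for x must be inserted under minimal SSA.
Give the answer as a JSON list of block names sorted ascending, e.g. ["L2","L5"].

Answer: ["L4", "L5"]

Derivation:
idom tree: L1←L0 L2←L0 L3←L0 L4←L0 L5←L0
Join-block Dom:
  L2: preds {L0,L1}: {L0} ∩ {L0,L1} = {L0}; idom=L0
  L3: preds {L0,L2}: {L0} ∩ {L0,L2} = {L0}; idom=L0
  L4: preds {L2,L3}: {L0,L2} ∩ {L0,L3} = {L0}; idom=L0
  L5: preds {L2,L4}: {L0,L2} ∩ {L0,L4} = {L0}; idom=L0

DF walk-up:
  join L2 pred L0: · stop@L0
  join L2 pred L1: L1 stop@L0
  join L3 pred L0: · stop@L0
  join L3 pred L2: L2 stop@L0
  join L4 pred L2: L2 stop@L0
  join L4 pred L3: L3 stop@L0
  join L5 pred L2: L2 stop@L0
  join L5 pred L4: L4 stop@L0
  L0 → ∅
  L1 → {L2}
  L2 → {L3,L4,L5}
  L3 → {L4}
  L4 → {L5}
  L5 → ∅

φ for x: defs {L0,L3,L4}
  DF⁺ = {L4,L5}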